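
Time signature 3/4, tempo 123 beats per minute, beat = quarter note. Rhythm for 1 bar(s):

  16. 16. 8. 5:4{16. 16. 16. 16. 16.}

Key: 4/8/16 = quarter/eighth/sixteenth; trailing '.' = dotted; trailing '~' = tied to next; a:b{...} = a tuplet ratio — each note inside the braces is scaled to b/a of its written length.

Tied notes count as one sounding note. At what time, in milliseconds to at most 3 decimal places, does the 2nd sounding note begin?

1. 0.0ms @ 0 + 182.927ms (3/8)
2. 182.927ms @ 3/8 + 182.927ms (3/8)
3. 365.854ms @ 3/4 + 365.854ms (3/4)
4. 731.707ms @ 3/2 + 146.341ms (3/10)
5. 878.049ms @ 9/5 + 146.341ms (3/10)
6. 1024.39ms @ 21/10 + 146.341ms (3/10)
7. 1170.732ms @ 12/5 + 146.341ms (3/10)
8. 1317.073ms @ 27/10 + 146.341ms (3/10)

note 2 onset = 3/8b = 182.927ms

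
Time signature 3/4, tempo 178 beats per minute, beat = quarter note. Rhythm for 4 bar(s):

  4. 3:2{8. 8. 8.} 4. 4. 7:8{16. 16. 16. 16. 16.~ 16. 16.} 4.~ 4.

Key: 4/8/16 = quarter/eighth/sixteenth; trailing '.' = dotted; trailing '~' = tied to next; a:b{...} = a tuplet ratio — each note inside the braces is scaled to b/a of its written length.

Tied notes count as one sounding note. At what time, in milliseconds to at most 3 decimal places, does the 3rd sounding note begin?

1. 0.0ms @ 0 + 505.618ms (3/2)
2. 505.618ms @ 3/2 + 168.539ms (1/2)
3. 674.157ms @ 2 + 168.539ms (1/2)
4. 842.697ms @ 5/2 + 168.539ms (1/2)
5. 1011.236ms @ 3 + 505.618ms (3/2)
6. 1516.854ms @ 9/2 + 505.618ms (3/2)
7. 2022.472ms @ 6 + 144.462ms (3/7)
8. 2166.934ms @ 45/7 + 144.462ms (3/7)
9. 2311.396ms @ 48/7 + 144.462ms (3/7)
10. 2455.859ms @ 51/7 + 144.462ms (3/7)
11. 2600.321ms @ 54/7 + 288.925ms (6/7)
12. 2889.246ms @ 60/7 + 144.462ms (3/7)
13. 3033.708ms @ 9 + 1011.236ms (3)

note 3 onset = 2b = 674.157ms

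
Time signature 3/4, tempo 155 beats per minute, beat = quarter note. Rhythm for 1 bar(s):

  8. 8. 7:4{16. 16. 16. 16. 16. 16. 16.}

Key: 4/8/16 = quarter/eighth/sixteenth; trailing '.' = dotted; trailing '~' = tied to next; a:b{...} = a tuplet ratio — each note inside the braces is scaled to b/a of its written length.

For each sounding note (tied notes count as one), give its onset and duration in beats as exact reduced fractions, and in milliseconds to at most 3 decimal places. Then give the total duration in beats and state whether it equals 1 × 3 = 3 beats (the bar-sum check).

1) 0.0ms=0b +290.323ms=3/4b
2) 290.323ms=3/4b +290.323ms=3/4b
3) 580.645ms=3/2b +82.949ms=3/14b
4) 663.594ms=12/7b +82.949ms=3/14b
5) 746.544ms=27/14b +82.949ms=3/14b
6) 829.493ms=15/7b +82.949ms=3/14b
7) 912.442ms=33/14b +82.949ms=3/14b
8) 995.392ms=18/7b +82.949ms=3/14b
9) 1078.341ms=39/14b +82.949ms=3/14b
Σ=3b of 3 (155bpm 3/4) — PASS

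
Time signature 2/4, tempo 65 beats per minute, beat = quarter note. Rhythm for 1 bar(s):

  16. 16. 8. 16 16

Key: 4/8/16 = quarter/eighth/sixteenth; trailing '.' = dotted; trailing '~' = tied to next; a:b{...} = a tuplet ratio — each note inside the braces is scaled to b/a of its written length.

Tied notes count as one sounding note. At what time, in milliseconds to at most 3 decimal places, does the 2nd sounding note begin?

note 2 onset = 3/8b = 346.154ms

1. 0.0ms @ 0 + 346.154ms (3/8)
2. 346.154ms @ 3/8 + 346.154ms (3/8)
3. 692.308ms @ 3/4 + 692.308ms (3/4)
4. 1384.615ms @ 3/2 + 230.769ms (1/4)
5. 1615.385ms @ 7/4 + 230.769ms (1/4)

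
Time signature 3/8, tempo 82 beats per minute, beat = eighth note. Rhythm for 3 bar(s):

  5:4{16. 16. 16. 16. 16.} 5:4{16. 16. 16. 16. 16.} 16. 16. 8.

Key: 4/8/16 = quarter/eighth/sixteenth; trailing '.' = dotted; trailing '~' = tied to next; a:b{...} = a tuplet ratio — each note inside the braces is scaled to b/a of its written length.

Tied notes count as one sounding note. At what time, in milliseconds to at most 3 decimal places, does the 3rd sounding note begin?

note 3 onset = 6/5b = 878.049ms

1. 0.0ms @ 0 + 439.024ms (3/5)
2. 439.024ms @ 3/5 + 439.024ms (3/5)
3. 878.049ms @ 6/5 + 439.024ms (3/5)
4. 1317.073ms @ 9/5 + 439.024ms (3/5)
5. 1756.098ms @ 12/5 + 439.024ms (3/5)
6. 2195.122ms @ 3 + 439.024ms (3/5)
7. 2634.146ms @ 18/5 + 439.024ms (3/5)
8. 3073.171ms @ 21/5 + 439.024ms (3/5)
9. 3512.195ms @ 24/5 + 439.024ms (3/5)
10. 3951.22ms @ 27/5 + 439.024ms (3/5)
11. 4390.244ms @ 6 + 548.78ms (3/4)
12. 4939.024ms @ 27/4 + 548.78ms (3/4)
13. 5487.805ms @ 15/2 + 1097.561ms (3/2)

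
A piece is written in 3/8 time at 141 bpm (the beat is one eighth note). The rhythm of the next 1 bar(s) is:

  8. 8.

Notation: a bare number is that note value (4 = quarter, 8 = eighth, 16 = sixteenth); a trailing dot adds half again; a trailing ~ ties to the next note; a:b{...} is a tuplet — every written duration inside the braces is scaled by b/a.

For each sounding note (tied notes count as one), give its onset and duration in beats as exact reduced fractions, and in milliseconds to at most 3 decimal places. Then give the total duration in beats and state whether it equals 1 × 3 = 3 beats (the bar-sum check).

1) 0.0ms=0b +638.298ms=3/2b
2) 638.298ms=3/2b +638.298ms=3/2b
Σ=3b of 3 (141bpm 3/8) — PASS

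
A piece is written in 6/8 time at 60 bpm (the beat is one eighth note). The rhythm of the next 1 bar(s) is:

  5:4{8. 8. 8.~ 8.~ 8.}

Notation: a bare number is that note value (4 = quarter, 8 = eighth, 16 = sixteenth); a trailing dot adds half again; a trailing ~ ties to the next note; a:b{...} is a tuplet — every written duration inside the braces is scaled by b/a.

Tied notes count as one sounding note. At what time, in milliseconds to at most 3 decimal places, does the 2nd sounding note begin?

note 2 onset = 6/5b = 1200.0ms

1. 0.0ms @ 0 + 1200.0ms (6/5)
2. 1200.0ms @ 6/5 + 1200.0ms (6/5)
3. 2400.0ms @ 12/5 + 3600.0ms (18/5)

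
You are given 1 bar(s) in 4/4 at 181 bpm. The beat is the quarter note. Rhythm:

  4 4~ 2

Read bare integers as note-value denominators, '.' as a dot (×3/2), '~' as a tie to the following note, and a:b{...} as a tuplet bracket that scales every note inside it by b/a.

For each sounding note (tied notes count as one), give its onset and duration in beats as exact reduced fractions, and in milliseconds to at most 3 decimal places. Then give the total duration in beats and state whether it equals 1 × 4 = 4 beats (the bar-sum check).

1) 0.0ms=0b +331.492ms=1b
2) 331.492ms=1b +994.475ms=3b
Σ=4b of 4 (181bpm 4/4) — PASS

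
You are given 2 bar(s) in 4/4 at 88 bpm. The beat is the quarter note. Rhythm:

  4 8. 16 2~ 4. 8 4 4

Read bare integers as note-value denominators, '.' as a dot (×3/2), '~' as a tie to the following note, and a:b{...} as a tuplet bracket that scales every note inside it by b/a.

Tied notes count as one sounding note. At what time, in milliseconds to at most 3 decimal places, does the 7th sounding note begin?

note 7 onset = 7b = 4772.727ms

1. 0.0ms @ 0 + 681.818ms (1)
2. 681.818ms @ 1 + 511.364ms (3/4)
3. 1193.182ms @ 7/4 + 170.455ms (1/4)
4. 1363.636ms @ 2 + 2386.364ms (7/2)
5. 3750.0ms @ 11/2 + 340.909ms (1/2)
6. 4090.909ms @ 6 + 681.818ms (1)
7. 4772.727ms @ 7 + 681.818ms (1)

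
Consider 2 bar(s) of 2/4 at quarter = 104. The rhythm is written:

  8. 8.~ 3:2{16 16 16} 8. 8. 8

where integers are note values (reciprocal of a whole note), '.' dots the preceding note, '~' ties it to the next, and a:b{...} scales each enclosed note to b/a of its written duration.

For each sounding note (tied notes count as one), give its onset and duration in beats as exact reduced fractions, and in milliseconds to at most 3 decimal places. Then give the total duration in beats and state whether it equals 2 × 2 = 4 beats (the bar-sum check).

1) 0.0ms=0b +432.692ms=3/4b
2) 432.692ms=3/4b +528.846ms=11/12b
3) 961.538ms=5/3b +96.154ms=1/6b
4) 1057.692ms=11/6b +96.154ms=1/6b
5) 1153.846ms=2b +432.692ms=3/4b
6) 1586.538ms=11/4b +432.692ms=3/4b
7) 2019.231ms=7/2b +288.462ms=1/2b
Σ=4b of 4 (104bpm 2/4) — PASS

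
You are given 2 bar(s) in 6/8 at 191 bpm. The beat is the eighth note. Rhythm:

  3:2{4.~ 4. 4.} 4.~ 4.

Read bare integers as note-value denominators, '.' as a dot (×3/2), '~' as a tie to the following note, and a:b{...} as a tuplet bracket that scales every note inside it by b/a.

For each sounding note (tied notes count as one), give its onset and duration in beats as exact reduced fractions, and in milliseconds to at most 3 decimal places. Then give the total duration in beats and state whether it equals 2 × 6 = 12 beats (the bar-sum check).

1) 0.0ms=0b +1256.545ms=4b
2) 1256.545ms=4b +628.272ms=2b
3) 1884.817ms=6b +1884.817ms=6b
Σ=12b of 12 (191bpm 6/8) — PASS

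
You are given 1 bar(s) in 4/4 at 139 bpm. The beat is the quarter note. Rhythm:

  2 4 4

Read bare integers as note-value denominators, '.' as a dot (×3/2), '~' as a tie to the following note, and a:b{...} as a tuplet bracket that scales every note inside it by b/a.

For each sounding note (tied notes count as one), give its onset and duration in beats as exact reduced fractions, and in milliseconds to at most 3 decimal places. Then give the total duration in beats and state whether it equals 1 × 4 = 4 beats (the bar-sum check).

1) 0.0ms=0b +863.309ms=2b
2) 863.309ms=2b +431.655ms=1b
3) 1294.964ms=3b +431.655ms=1b
Σ=4b of 4 (139bpm 4/4) — PASS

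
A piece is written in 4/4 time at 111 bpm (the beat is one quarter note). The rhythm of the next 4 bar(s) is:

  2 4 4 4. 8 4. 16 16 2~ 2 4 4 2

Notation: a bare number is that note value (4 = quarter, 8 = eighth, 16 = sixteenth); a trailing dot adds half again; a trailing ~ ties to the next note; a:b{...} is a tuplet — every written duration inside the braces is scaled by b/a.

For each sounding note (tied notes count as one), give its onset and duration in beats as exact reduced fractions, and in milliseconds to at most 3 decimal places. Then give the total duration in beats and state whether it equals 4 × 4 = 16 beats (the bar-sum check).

1) 0.0ms=0b +1081.081ms=2b
2) 1081.081ms=2b +540.541ms=1b
3) 1621.622ms=3b +540.541ms=1b
4) 2162.162ms=4b +810.811ms=3/2b
5) 2972.973ms=11/2b +270.27ms=1/2b
6) 3243.243ms=6b +810.811ms=3/2b
7) 4054.054ms=15/2b +135.135ms=1/4b
8) 4189.189ms=31/4b +135.135ms=1/4b
9) 4324.324ms=8b +2162.162ms=4b
10) 6486.486ms=12b +540.541ms=1b
11) 7027.027ms=13b +540.541ms=1b
12) 7567.568ms=14b +1081.081ms=2b
Σ=16b of 16 (111bpm 4/4) — PASS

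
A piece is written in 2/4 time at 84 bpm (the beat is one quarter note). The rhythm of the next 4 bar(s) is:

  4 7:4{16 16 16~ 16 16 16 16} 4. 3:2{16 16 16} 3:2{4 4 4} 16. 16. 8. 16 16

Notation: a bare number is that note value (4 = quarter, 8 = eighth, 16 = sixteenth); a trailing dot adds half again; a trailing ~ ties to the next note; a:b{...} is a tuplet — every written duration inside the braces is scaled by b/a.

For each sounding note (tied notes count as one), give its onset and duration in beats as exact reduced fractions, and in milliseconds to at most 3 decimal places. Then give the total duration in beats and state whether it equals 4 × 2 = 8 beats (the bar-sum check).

1) 0.0ms=0b +714.286ms=1b
2) 714.286ms=1b +102.041ms=1/7b
3) 816.327ms=8/7b +102.041ms=1/7b
4) 918.367ms=9/7b +204.082ms=2/7b
5) 1122.449ms=11/7b +102.041ms=1/7b
6) 1224.49ms=12/7b +102.041ms=1/7b
7) 1326.531ms=13/7b +102.041ms=1/7b
8) 1428.571ms=2b +1071.429ms=3/2b
9) 2500.0ms=7/2b +119.048ms=1/6b
10) 2619.048ms=11/3b +119.048ms=1/6b
11) 2738.095ms=23/6b +119.048ms=1/6b
12) 2857.143ms=4b +476.19ms=2/3b
13) 3333.333ms=14/3b +476.19ms=2/3b
14) 3809.524ms=16/3b +476.19ms=2/3b
15) 4285.714ms=6b +267.857ms=3/8b
16) 4553.571ms=51/8b +267.857ms=3/8b
17) 4821.429ms=27/4b +535.714ms=3/4b
18) 5357.143ms=15/2b +178.571ms=1/4b
19) 5535.714ms=31/4b +178.571ms=1/4b
Σ=8b of 8 (84bpm 2/4) — PASS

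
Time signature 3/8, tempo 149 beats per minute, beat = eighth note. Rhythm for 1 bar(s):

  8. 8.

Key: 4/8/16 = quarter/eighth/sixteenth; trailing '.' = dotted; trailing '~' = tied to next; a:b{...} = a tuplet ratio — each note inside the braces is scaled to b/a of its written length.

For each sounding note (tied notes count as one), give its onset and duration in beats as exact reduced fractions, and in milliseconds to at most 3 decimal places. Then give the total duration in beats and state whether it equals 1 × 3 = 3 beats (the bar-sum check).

1) 0.0ms=0b +604.027ms=3/2b
2) 604.027ms=3/2b +604.027ms=3/2b
Σ=3b of 3 (149bpm 3/8) — PASS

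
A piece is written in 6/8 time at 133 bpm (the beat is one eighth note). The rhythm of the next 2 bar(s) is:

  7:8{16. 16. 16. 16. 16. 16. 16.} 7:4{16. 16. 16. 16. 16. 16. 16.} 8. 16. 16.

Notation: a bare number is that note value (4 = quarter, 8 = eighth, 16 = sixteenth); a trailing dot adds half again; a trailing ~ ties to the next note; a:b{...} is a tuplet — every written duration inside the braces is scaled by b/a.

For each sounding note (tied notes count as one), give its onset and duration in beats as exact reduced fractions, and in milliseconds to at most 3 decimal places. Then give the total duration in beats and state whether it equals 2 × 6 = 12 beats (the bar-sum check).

1) 0.0ms=0b +386.681ms=6/7b
2) 386.681ms=6/7b +386.681ms=6/7b
3) 773.362ms=12/7b +386.681ms=6/7b
4) 1160.043ms=18/7b +386.681ms=6/7b
5) 1546.724ms=24/7b +386.681ms=6/7b
6) 1933.405ms=30/7b +386.681ms=6/7b
7) 2320.086ms=36/7b +386.681ms=6/7b
8) 2706.767ms=6b +193.34ms=3/7b
9) 2900.107ms=45/7b +193.34ms=3/7b
10) 3093.448ms=48/7b +193.34ms=3/7b
11) 3286.788ms=51/7b +193.34ms=3/7b
12) 3480.129ms=54/7b +193.34ms=3/7b
13) 3673.469ms=57/7b +193.34ms=3/7b
14) 3866.81ms=60/7b +193.34ms=3/7b
15) 4060.15ms=9b +676.692ms=3/2b
16) 4736.842ms=21/2b +338.346ms=3/4b
17) 5075.188ms=45/4b +338.346ms=3/4b
Σ=12b of 12 (133bpm 6/8) — PASS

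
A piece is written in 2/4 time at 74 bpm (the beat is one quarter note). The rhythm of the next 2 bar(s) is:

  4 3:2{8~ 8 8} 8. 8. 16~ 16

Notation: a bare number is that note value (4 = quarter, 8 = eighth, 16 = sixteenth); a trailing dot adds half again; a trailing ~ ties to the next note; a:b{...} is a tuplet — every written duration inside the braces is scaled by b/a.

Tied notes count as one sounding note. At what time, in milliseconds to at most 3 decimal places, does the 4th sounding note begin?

1. 0.0ms @ 0 + 810.811ms (1)
2. 810.811ms @ 1 + 540.541ms (2/3)
3. 1351.351ms @ 5/3 + 270.27ms (1/3)
4. 1621.622ms @ 2 + 608.108ms (3/4)
5. 2229.73ms @ 11/4 + 608.108ms (3/4)
6. 2837.838ms @ 7/2 + 405.405ms (1/2)

note 4 onset = 2b = 1621.622ms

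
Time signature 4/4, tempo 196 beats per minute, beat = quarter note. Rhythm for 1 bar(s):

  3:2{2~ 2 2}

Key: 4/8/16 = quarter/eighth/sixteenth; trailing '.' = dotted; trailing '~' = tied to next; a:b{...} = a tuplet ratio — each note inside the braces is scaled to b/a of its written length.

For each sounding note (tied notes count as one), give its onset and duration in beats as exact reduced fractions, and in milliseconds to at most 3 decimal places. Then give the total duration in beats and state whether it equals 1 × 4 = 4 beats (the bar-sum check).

1) 0.0ms=0b +816.327ms=8/3b
2) 816.327ms=8/3b +408.163ms=4/3b
Σ=4b of 4 (196bpm 4/4) — PASS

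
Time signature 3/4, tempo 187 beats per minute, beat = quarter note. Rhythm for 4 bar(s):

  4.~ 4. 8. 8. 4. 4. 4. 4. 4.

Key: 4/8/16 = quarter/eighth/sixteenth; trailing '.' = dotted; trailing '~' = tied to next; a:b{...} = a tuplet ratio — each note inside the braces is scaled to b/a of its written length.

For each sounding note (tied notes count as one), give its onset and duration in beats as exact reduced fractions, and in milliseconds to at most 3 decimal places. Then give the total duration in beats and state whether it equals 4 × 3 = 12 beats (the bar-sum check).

1) 0.0ms=0b +962.567ms=3b
2) 962.567ms=3b +240.642ms=3/4b
3) 1203.209ms=15/4b +240.642ms=3/4b
4) 1443.85ms=9/2b +481.283ms=3/2b
5) 1925.134ms=6b +481.283ms=3/2b
6) 2406.417ms=15/2b +481.283ms=3/2b
7) 2887.701ms=9b +481.283ms=3/2b
8) 3368.984ms=21/2b +481.283ms=3/2b
Σ=12b of 12 (187bpm 3/4) — PASS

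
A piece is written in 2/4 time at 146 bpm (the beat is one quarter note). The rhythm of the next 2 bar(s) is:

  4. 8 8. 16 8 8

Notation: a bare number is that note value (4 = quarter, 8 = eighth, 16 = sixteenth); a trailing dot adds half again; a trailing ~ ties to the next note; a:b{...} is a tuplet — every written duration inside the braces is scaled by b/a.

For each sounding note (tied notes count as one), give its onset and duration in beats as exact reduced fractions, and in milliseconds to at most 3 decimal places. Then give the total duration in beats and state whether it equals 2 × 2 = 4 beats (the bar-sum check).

1) 0.0ms=0b +616.438ms=3/2b
2) 616.438ms=3/2b +205.479ms=1/2b
3) 821.918ms=2b +308.219ms=3/4b
4) 1130.137ms=11/4b +102.74ms=1/4b
5) 1232.877ms=3b +205.479ms=1/2b
6) 1438.356ms=7/2b +205.479ms=1/2b
Σ=4b of 4 (146bpm 2/4) — PASS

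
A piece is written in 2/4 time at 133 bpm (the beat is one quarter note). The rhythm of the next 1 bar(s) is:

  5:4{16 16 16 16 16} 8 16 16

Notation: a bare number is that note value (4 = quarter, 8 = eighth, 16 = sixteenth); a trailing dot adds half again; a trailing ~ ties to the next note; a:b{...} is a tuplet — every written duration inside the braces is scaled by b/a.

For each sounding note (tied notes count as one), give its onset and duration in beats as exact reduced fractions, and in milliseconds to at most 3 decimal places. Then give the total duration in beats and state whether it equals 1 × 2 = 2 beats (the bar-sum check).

1) 0.0ms=0b +90.226ms=1/5b
2) 90.226ms=1/5b +90.226ms=1/5b
3) 180.451ms=2/5b +90.226ms=1/5b
4) 270.677ms=3/5b +90.226ms=1/5b
5) 360.902ms=4/5b +90.226ms=1/5b
6) 451.128ms=1b +225.564ms=1/2b
7) 676.692ms=3/2b +112.782ms=1/4b
8) 789.474ms=7/4b +112.782ms=1/4b
Σ=2b of 2 (133bpm 2/4) — PASS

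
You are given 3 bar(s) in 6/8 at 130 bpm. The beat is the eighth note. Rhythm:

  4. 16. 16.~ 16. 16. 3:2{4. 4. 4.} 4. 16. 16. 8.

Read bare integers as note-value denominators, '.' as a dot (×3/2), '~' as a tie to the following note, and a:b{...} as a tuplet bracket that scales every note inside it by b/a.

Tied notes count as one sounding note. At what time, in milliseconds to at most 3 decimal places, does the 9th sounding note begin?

1. 0.0ms @ 0 + 1384.615ms (3)
2. 1384.615ms @ 3 + 346.154ms (3/4)
3. 1730.769ms @ 15/4 + 692.308ms (3/2)
4. 2423.077ms @ 21/4 + 346.154ms (3/4)
5. 2769.231ms @ 6 + 923.077ms (2)
6. 3692.308ms @ 8 + 923.077ms (2)
7. 4615.385ms @ 10 + 923.077ms (2)
8. 5538.462ms @ 12 + 1384.615ms (3)
9. 6923.077ms @ 15 + 346.154ms (3/4)
10. 7269.231ms @ 63/4 + 346.154ms (3/4)
11. 7615.385ms @ 33/2 + 692.308ms (3/2)

note 9 onset = 15b = 6923.077ms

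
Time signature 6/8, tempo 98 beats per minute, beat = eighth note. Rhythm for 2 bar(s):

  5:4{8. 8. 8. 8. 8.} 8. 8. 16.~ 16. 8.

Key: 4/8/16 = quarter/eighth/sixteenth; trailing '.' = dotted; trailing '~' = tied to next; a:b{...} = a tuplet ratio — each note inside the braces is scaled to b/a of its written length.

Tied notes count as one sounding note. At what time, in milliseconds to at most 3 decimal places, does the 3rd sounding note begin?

note 3 onset = 12/5b = 1469.388ms

1. 0.0ms @ 0 + 734.694ms (6/5)
2. 734.694ms @ 6/5 + 734.694ms (6/5)
3. 1469.388ms @ 12/5 + 734.694ms (6/5)
4. 2204.082ms @ 18/5 + 734.694ms (6/5)
5. 2938.776ms @ 24/5 + 734.694ms (6/5)
6. 3673.469ms @ 6 + 918.367ms (3/2)
7. 4591.837ms @ 15/2 + 918.367ms (3/2)
8. 5510.204ms @ 9 + 918.367ms (3/2)
9. 6428.571ms @ 21/2 + 918.367ms (3/2)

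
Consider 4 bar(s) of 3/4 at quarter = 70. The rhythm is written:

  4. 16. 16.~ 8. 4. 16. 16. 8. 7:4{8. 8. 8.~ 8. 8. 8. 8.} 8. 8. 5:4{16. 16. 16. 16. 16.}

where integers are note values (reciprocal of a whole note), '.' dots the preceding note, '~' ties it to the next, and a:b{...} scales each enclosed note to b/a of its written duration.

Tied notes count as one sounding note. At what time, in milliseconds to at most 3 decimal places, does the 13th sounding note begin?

1. 0.0ms @ 0 + 1285.714ms (3/2)
2. 1285.714ms @ 3/2 + 321.429ms (3/8)
3. 1607.143ms @ 15/8 + 964.286ms (9/8)
4. 2571.429ms @ 3 + 1285.714ms (3/2)
5. 3857.143ms @ 9/2 + 321.429ms (3/8)
6. 4178.571ms @ 39/8 + 321.429ms (3/8)
7. 4500.0ms @ 21/4 + 642.857ms (3/4)
8. 5142.857ms @ 6 + 367.347ms (3/7)
9. 5510.204ms @ 45/7 + 367.347ms (3/7)
10. 5877.551ms @ 48/7 + 734.694ms (6/7)
11. 6612.245ms @ 54/7 + 367.347ms (3/7)
12. 6979.592ms @ 57/7 + 367.347ms (3/7)
13. 7346.939ms @ 60/7 + 367.347ms (3/7)
14. 7714.286ms @ 9 + 642.857ms (3/4)
15. 8357.143ms @ 39/4 + 642.857ms (3/4)
16. 9000.0ms @ 21/2 + 257.143ms (3/10)
17. 9257.143ms @ 54/5 + 257.143ms (3/10)
18. 9514.286ms @ 111/10 + 257.143ms (3/10)
19. 9771.429ms @ 57/5 + 257.143ms (3/10)
20. 10028.571ms @ 117/10 + 257.143ms (3/10)

note 13 onset = 60/7b = 7346.939ms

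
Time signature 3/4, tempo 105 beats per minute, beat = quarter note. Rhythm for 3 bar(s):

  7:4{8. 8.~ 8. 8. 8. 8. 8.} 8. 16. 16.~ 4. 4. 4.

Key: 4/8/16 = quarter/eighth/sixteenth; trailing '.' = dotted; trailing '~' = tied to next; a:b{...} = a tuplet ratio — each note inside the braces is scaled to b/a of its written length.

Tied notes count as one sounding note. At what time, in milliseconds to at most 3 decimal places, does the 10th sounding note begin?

note 10 onset = 6b = 3428.571ms

1. 0.0ms @ 0 + 244.898ms (3/7)
2. 244.898ms @ 3/7 + 489.796ms (6/7)
3. 734.694ms @ 9/7 + 244.898ms (3/7)
4. 979.592ms @ 12/7 + 244.898ms (3/7)
5. 1224.49ms @ 15/7 + 244.898ms (3/7)
6. 1469.388ms @ 18/7 + 244.898ms (3/7)
7. 1714.286ms @ 3 + 428.571ms (3/4)
8. 2142.857ms @ 15/4 + 214.286ms (3/8)
9. 2357.143ms @ 33/8 + 1071.429ms (15/8)
10. 3428.571ms @ 6 + 857.143ms (3/2)
11. 4285.714ms @ 15/2 + 857.143ms (3/2)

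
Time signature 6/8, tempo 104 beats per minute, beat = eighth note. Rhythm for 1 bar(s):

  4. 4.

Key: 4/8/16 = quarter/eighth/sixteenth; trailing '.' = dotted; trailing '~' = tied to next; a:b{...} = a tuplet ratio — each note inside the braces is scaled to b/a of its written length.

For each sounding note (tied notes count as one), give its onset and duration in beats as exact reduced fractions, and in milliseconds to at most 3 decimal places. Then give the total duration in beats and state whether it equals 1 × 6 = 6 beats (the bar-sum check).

1) 0.0ms=0b +1730.769ms=3b
2) 1730.769ms=3b +1730.769ms=3b
Σ=6b of 6 (104bpm 6/8) — PASS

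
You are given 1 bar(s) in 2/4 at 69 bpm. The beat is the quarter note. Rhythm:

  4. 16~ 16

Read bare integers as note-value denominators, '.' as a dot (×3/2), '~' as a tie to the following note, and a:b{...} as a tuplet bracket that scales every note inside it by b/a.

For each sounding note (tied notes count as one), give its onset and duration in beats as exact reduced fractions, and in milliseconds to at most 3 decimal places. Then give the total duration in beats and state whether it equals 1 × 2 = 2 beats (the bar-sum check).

1) 0.0ms=0b +1304.348ms=3/2b
2) 1304.348ms=3/2b +434.783ms=1/2b
Σ=2b of 2 (69bpm 2/4) — PASS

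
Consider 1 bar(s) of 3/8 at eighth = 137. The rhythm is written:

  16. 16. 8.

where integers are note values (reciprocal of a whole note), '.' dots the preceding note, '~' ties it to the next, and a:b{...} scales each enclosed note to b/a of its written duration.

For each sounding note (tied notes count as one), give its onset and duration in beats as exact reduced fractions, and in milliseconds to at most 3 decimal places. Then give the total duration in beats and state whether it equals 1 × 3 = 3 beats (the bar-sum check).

1) 0.0ms=0b +328.467ms=3/4b
2) 328.467ms=3/4b +328.467ms=3/4b
3) 656.934ms=3/2b +656.934ms=3/2b
Σ=3b of 3 (137bpm 3/8) — PASS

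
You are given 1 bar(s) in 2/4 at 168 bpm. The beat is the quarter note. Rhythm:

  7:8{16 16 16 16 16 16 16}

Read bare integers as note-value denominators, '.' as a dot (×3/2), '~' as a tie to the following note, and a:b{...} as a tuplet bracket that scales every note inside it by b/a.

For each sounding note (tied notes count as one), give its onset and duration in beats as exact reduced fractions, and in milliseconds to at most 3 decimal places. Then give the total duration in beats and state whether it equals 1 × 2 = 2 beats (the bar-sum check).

1) 0.0ms=0b +102.041ms=2/7b
2) 102.041ms=2/7b +102.041ms=2/7b
3) 204.082ms=4/7b +102.041ms=2/7b
4) 306.122ms=6/7b +102.041ms=2/7b
5) 408.163ms=8/7b +102.041ms=2/7b
6) 510.204ms=10/7b +102.041ms=2/7b
7) 612.245ms=12/7b +102.041ms=2/7b
Σ=2b of 2 (168bpm 2/4) — PASS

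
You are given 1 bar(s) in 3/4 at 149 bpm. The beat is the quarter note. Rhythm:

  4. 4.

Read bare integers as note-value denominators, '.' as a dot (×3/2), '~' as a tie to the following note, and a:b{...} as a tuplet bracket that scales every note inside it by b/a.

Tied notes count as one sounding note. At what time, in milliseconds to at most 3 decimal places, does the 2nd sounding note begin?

1. 0.0ms @ 0 + 604.027ms (3/2)
2. 604.027ms @ 3/2 + 604.027ms (3/2)

note 2 onset = 3/2b = 604.027ms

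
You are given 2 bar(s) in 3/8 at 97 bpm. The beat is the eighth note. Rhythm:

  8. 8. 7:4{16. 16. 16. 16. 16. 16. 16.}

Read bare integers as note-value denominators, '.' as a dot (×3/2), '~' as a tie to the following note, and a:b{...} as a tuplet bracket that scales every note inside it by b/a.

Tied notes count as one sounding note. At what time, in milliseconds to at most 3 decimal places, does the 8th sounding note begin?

note 8 onset = 36/7b = 3181.149ms

1. 0.0ms @ 0 + 927.835ms (3/2)
2. 927.835ms @ 3/2 + 927.835ms (3/2)
3. 1855.67ms @ 3 + 265.096ms (3/7)
4. 2120.766ms @ 24/7 + 265.096ms (3/7)
5. 2385.862ms @ 27/7 + 265.096ms (3/7)
6. 2650.957ms @ 30/7 + 265.096ms (3/7)
7. 2916.053ms @ 33/7 + 265.096ms (3/7)
8. 3181.149ms @ 36/7 + 265.096ms (3/7)
9. 3446.244ms @ 39/7 + 265.096ms (3/7)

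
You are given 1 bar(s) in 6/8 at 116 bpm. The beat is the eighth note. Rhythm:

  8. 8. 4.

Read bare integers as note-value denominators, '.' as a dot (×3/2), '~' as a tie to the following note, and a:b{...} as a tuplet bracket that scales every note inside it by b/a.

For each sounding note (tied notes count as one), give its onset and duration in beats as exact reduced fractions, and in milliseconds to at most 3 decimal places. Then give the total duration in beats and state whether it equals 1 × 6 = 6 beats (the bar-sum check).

1) 0.0ms=0b +775.862ms=3/2b
2) 775.862ms=3/2b +775.862ms=3/2b
3) 1551.724ms=3b +1551.724ms=3b
Σ=6b of 6 (116bpm 6/8) — PASS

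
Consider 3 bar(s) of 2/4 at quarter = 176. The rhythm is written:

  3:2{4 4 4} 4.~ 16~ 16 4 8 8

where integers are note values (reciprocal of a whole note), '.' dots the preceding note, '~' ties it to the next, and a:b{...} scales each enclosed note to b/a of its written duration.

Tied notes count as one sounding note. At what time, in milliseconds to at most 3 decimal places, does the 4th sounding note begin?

note 4 onset = 2b = 681.818ms

1. 0.0ms @ 0 + 227.273ms (2/3)
2. 227.273ms @ 2/3 + 227.273ms (2/3)
3. 454.545ms @ 4/3 + 227.273ms (2/3)
4. 681.818ms @ 2 + 681.818ms (2)
5. 1363.636ms @ 4 + 340.909ms (1)
6. 1704.545ms @ 5 + 170.455ms (1/2)
7. 1875.0ms @ 11/2 + 170.455ms (1/2)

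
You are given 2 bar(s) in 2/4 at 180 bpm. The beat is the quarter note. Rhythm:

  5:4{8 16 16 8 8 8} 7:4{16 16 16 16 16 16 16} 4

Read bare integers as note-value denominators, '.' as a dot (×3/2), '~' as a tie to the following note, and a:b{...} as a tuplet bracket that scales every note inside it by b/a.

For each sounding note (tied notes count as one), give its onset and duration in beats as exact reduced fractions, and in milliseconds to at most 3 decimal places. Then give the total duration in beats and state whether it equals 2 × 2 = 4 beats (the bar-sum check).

1) 0.0ms=0b +133.333ms=2/5b
2) 133.333ms=2/5b +66.667ms=1/5b
3) 200.0ms=3/5b +66.667ms=1/5b
4) 266.667ms=4/5b +133.333ms=2/5b
5) 400.0ms=6/5b +133.333ms=2/5b
6) 533.333ms=8/5b +133.333ms=2/5b
7) 666.667ms=2b +47.619ms=1/7b
8) 714.286ms=15/7b +47.619ms=1/7b
9) 761.905ms=16/7b +47.619ms=1/7b
10) 809.524ms=17/7b +47.619ms=1/7b
11) 857.143ms=18/7b +47.619ms=1/7b
12) 904.762ms=19/7b +47.619ms=1/7b
13) 952.381ms=20/7b +47.619ms=1/7b
14) 1000.0ms=3b +333.333ms=1b
Σ=4b of 4 (180bpm 2/4) — PASS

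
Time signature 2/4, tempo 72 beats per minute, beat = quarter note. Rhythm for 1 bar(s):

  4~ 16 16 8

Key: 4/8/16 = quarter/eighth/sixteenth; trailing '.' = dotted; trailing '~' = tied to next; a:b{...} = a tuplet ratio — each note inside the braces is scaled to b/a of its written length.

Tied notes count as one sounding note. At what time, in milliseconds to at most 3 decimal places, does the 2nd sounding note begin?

note 2 onset = 5/4b = 1041.667ms

1. 0.0ms @ 0 + 1041.667ms (5/4)
2. 1041.667ms @ 5/4 + 208.333ms (1/4)
3. 1250.0ms @ 3/2 + 416.667ms (1/2)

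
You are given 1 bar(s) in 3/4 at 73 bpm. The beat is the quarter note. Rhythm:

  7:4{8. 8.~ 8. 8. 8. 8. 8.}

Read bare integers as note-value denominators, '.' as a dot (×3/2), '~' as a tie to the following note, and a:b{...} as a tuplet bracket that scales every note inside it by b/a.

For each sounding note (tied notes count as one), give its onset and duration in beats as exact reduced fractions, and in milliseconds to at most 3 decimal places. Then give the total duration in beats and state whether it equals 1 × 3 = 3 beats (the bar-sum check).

1) 0.0ms=0b +352.25ms=3/7b
2) 352.25ms=3/7b +704.501ms=6/7b
3) 1056.751ms=9/7b +352.25ms=3/7b
4) 1409.002ms=12/7b +352.25ms=3/7b
5) 1761.252ms=15/7b +352.25ms=3/7b
6) 2113.503ms=18/7b +352.25ms=3/7b
Σ=3b of 3 (73bpm 3/4) — PASS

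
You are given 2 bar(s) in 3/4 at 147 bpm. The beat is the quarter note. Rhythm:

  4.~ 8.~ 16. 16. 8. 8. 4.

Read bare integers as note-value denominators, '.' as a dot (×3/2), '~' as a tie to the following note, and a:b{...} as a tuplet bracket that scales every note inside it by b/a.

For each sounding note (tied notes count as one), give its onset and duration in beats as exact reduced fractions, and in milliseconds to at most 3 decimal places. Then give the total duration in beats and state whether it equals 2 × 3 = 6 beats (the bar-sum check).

1) 0.0ms=0b +1071.429ms=21/8b
2) 1071.429ms=21/8b +153.061ms=3/8b
3) 1224.49ms=3b +306.122ms=3/4b
4) 1530.612ms=15/4b +306.122ms=3/4b
5) 1836.735ms=9/2b +612.245ms=3/2b
Σ=6b of 6 (147bpm 3/4) — PASS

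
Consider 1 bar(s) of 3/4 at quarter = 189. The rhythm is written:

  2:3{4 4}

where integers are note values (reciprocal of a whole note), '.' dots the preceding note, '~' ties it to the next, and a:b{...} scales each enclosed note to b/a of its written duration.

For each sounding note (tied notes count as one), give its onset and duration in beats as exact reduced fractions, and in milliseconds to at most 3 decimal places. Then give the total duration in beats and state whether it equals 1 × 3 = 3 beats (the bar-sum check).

1) 0.0ms=0b +476.19ms=3/2b
2) 476.19ms=3/2b +476.19ms=3/2b
Σ=3b of 3 (189bpm 3/4) — PASS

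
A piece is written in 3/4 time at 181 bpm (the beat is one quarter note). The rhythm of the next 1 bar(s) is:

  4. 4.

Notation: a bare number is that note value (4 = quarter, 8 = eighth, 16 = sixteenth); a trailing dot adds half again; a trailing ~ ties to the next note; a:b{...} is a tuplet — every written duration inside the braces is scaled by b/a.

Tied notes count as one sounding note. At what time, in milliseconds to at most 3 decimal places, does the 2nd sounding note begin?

note 2 onset = 3/2b = 497.238ms

1. 0.0ms @ 0 + 497.238ms (3/2)
2. 497.238ms @ 3/2 + 497.238ms (3/2)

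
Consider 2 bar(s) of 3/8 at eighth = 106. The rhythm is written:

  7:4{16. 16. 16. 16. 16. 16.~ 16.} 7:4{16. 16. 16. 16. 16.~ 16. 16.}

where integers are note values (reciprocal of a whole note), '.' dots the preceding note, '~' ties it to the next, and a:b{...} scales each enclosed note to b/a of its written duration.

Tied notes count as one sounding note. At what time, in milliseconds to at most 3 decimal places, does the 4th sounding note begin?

note 4 onset = 9/7b = 727.763ms

1. 0.0ms @ 0 + 242.588ms (3/7)
2. 242.588ms @ 3/7 + 242.588ms (3/7)
3. 485.175ms @ 6/7 + 242.588ms (3/7)
4. 727.763ms @ 9/7 + 242.588ms (3/7)
5. 970.35ms @ 12/7 + 242.588ms (3/7)
6. 1212.938ms @ 15/7 + 485.175ms (6/7)
7. 1698.113ms @ 3 + 242.588ms (3/7)
8. 1940.701ms @ 24/7 + 242.588ms (3/7)
9. 2183.288ms @ 27/7 + 242.588ms (3/7)
10. 2425.876ms @ 30/7 + 242.588ms (3/7)
11. 2668.464ms @ 33/7 + 485.175ms (6/7)
12. 3153.639ms @ 39/7 + 242.588ms (3/7)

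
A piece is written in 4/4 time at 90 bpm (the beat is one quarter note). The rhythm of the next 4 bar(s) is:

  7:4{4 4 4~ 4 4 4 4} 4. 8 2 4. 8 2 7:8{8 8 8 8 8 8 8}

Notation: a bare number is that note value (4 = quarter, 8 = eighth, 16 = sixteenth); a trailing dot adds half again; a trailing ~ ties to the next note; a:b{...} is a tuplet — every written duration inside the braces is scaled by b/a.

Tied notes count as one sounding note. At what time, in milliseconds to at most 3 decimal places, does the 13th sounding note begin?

note 13 onset = 12b = 8000.0ms

1. 0.0ms @ 0 + 380.952ms (4/7)
2. 380.952ms @ 4/7 + 380.952ms (4/7)
3. 761.905ms @ 8/7 + 761.905ms (8/7)
4. 1523.81ms @ 16/7 + 380.952ms (4/7)
5. 1904.762ms @ 20/7 + 380.952ms (4/7)
6. 2285.714ms @ 24/7 + 380.952ms (4/7)
7. 2666.667ms @ 4 + 1000.0ms (3/2)
8. 3666.667ms @ 11/2 + 333.333ms (1/2)
9. 4000.0ms @ 6 + 1333.333ms (2)
10. 5333.333ms @ 8 + 1000.0ms (3/2)
11. 6333.333ms @ 19/2 + 333.333ms (1/2)
12. 6666.667ms @ 10 + 1333.333ms (2)
13. 8000.0ms @ 12 + 380.952ms (4/7)
14. 8380.952ms @ 88/7 + 380.952ms (4/7)
15. 8761.905ms @ 92/7 + 380.952ms (4/7)
16. 9142.857ms @ 96/7 + 380.952ms (4/7)
17. 9523.81ms @ 100/7 + 380.952ms (4/7)
18. 9904.762ms @ 104/7 + 380.952ms (4/7)
19. 10285.714ms @ 108/7 + 380.952ms (4/7)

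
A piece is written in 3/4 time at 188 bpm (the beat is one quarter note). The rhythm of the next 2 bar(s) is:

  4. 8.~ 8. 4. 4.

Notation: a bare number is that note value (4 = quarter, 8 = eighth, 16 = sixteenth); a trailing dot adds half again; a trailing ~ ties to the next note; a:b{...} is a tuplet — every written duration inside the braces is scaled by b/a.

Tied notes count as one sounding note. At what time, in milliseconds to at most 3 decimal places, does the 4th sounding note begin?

1. 0.0ms @ 0 + 478.723ms (3/2)
2. 478.723ms @ 3/2 + 478.723ms (3/2)
3. 957.447ms @ 3 + 478.723ms (3/2)
4. 1436.17ms @ 9/2 + 478.723ms (3/2)

note 4 onset = 9/2b = 1436.17ms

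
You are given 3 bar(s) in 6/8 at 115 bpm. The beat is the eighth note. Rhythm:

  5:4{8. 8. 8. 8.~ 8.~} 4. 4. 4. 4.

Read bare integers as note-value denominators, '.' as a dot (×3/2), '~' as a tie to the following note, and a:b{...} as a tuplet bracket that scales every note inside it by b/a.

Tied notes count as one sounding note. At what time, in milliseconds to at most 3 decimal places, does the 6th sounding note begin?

note 6 onset = 12b = 6260.87ms

1. 0.0ms @ 0 + 626.087ms (6/5)
2. 626.087ms @ 6/5 + 626.087ms (6/5)
3. 1252.174ms @ 12/5 + 626.087ms (6/5)
4. 1878.261ms @ 18/5 + 2817.391ms (27/5)
5. 4695.652ms @ 9 + 1565.217ms (3)
6. 6260.87ms @ 12 + 1565.217ms (3)
7. 7826.087ms @ 15 + 1565.217ms (3)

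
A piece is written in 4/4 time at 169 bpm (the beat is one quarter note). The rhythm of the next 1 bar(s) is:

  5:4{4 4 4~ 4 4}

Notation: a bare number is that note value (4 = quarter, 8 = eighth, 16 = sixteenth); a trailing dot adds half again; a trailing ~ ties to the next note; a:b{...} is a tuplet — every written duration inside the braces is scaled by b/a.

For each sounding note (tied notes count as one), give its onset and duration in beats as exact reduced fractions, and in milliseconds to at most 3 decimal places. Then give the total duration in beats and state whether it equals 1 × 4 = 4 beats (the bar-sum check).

1) 0.0ms=0b +284.024ms=4/5b
2) 284.024ms=4/5b +284.024ms=4/5b
3) 568.047ms=8/5b +568.047ms=8/5b
4) 1136.095ms=16/5b +284.024ms=4/5b
Σ=4b of 4 (169bpm 4/4) — PASS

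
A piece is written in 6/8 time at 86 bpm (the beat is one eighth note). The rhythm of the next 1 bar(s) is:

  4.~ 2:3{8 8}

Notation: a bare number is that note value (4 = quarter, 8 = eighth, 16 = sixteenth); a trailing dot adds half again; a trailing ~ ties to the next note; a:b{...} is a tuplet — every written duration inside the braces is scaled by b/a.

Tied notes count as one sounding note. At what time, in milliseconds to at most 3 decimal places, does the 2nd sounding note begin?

note 2 onset = 9/2b = 3139.535ms

1. 0.0ms @ 0 + 3139.535ms (9/2)
2. 3139.535ms @ 9/2 + 1046.512ms (3/2)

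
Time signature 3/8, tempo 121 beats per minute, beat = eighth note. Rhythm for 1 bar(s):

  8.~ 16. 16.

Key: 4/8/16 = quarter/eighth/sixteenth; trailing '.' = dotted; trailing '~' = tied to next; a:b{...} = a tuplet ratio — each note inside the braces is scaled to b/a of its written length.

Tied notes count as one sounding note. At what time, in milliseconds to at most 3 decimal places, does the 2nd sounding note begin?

1. 0.0ms @ 0 + 1115.702ms (9/4)
2. 1115.702ms @ 9/4 + 371.901ms (3/4)

note 2 onset = 9/4b = 1115.702ms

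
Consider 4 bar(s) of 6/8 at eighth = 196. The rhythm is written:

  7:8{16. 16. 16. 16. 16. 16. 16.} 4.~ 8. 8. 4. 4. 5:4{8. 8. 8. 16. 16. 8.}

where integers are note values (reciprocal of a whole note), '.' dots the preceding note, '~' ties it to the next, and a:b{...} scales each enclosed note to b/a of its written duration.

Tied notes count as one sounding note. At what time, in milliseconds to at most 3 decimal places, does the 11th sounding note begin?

1. 0.0ms @ 0 + 262.391ms (6/7)
2. 262.391ms @ 6/7 + 262.391ms (6/7)
3. 524.781ms @ 12/7 + 262.391ms (6/7)
4. 787.172ms @ 18/7 + 262.391ms (6/7)
5. 1049.563ms @ 24/7 + 262.391ms (6/7)
6. 1311.953ms @ 30/7 + 262.391ms (6/7)
7. 1574.344ms @ 36/7 + 262.391ms (6/7)
8. 1836.735ms @ 6 + 1377.551ms (9/2)
9. 3214.286ms @ 21/2 + 459.184ms (3/2)
10. 3673.469ms @ 12 + 918.367ms (3)
11. 4591.837ms @ 15 + 918.367ms (3)
12. 5510.204ms @ 18 + 367.347ms (6/5)
13. 5877.551ms @ 96/5 + 367.347ms (6/5)
14. 6244.898ms @ 102/5 + 367.347ms (6/5)
15. 6612.245ms @ 108/5 + 183.673ms (3/5)
16. 6795.918ms @ 111/5 + 183.673ms (3/5)
17. 6979.592ms @ 114/5 + 367.347ms (6/5)

note 11 onset = 15b = 4591.837ms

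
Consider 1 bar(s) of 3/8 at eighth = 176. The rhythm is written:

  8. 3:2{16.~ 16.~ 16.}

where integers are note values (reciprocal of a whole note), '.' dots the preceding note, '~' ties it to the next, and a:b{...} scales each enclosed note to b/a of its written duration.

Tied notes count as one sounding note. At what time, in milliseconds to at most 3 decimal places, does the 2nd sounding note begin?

note 2 onset = 3/2b = 511.364ms

1. 0.0ms @ 0 + 511.364ms (3/2)
2. 511.364ms @ 3/2 + 511.364ms (3/2)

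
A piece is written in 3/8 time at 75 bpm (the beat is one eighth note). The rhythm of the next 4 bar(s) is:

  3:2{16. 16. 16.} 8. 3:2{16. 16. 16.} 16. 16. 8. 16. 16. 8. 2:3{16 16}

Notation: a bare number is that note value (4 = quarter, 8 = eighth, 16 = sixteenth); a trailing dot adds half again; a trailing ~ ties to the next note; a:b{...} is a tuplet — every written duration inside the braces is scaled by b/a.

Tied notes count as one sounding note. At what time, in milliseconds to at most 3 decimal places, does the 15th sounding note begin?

1. 0.0ms @ 0 + 400.0ms (1/2)
2. 400.0ms @ 1/2 + 400.0ms (1/2)
3. 800.0ms @ 1 + 400.0ms (1/2)
4. 1200.0ms @ 3/2 + 1200.0ms (3/2)
5. 2400.0ms @ 3 + 400.0ms (1/2)
6. 2800.0ms @ 7/2 + 400.0ms (1/2)
7. 3200.0ms @ 4 + 400.0ms (1/2)
8. 3600.0ms @ 9/2 + 600.0ms (3/4)
9. 4200.0ms @ 21/4 + 600.0ms (3/4)
10. 4800.0ms @ 6 + 1200.0ms (3/2)
11. 6000.0ms @ 15/2 + 600.0ms (3/4)
12. 6600.0ms @ 33/4 + 600.0ms (3/4)
13. 7200.0ms @ 9 + 1200.0ms (3/2)
14. 8400.0ms @ 21/2 + 600.0ms (3/4)
15. 9000.0ms @ 45/4 + 600.0ms (3/4)

note 15 onset = 45/4b = 9000.0ms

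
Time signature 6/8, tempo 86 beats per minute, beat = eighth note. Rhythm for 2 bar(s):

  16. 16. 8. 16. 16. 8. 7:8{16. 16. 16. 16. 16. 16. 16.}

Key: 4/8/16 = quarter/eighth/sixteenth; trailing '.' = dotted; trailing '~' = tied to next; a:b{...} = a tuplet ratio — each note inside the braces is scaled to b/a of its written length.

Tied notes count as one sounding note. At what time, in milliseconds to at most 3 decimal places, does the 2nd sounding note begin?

1. 0.0ms @ 0 + 523.256ms (3/4)
2. 523.256ms @ 3/4 + 523.256ms (3/4)
3. 1046.512ms @ 3/2 + 1046.512ms (3/2)
4. 2093.023ms @ 3 + 523.256ms (3/4)
5. 2616.279ms @ 15/4 + 523.256ms (3/4)
6. 3139.535ms @ 9/2 + 1046.512ms (3/2)
7. 4186.047ms @ 6 + 598.007ms (6/7)
8. 4784.053ms @ 48/7 + 598.007ms (6/7)
9. 5382.06ms @ 54/7 + 598.007ms (6/7)
10. 5980.066ms @ 60/7 + 598.007ms (6/7)
11. 6578.073ms @ 66/7 + 598.007ms (6/7)
12. 7176.08ms @ 72/7 + 598.007ms (6/7)
13. 7774.086ms @ 78/7 + 598.007ms (6/7)

note 2 onset = 3/4b = 523.256ms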